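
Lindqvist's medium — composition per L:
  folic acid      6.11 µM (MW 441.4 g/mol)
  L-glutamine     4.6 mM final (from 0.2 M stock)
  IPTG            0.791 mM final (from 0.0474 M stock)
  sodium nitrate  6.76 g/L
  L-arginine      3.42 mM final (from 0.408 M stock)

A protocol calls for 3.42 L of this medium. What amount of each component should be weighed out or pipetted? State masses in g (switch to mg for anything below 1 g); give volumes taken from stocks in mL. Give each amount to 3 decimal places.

folic acid 9.224 mg; L-glutamine 78.660 mL; IPTG 57.072 mL; sodium nitrate 23.119 g; L-arginine 28.668 mL

Scale factor relative to 1 L: 3.42.
folic acid: 6.11 µmol/L × 441.4 g/mol × 3.42 L ÷ 1000 = 9.224 mg
L-glutamine: dilute stock: 4.6 mM × 3420 mL ÷ 200 mM = 78.660 mL
IPTG: V = C2·V2/C1 = 0.791 mM × 3420 mL ÷ 47.4 mM = 57.072 mL
sodium nitrate: 6.76 g/L × 3.42 L = 23.119 g
L-arginine: dilute stock: 3.42 mM × 3420 mL ÷ 408 mM = 28.668 mL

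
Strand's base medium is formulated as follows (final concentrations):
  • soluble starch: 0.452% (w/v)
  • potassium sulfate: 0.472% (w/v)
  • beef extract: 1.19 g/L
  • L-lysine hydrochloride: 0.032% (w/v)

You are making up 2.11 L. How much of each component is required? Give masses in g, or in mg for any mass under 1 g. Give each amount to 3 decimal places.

Working volume: 2.11 L.
soluble starch: 0.452% w/v = 4.52 g/L → 4.52 × 2.11 L = 9.537 g
potassium sulfate: 0.472% w/v = 4.72 g/L → 4.72 × 2.11 L = 9.959 g
beef extract: 1.19 g/L × 2.11 L = 2.511 g
L-lysine hydrochloride: 0.032 g per 100 mL × 2110 mL ÷ 100 = 0.6752 g = 675.200 mg

soluble starch 9.537 g; potassium sulfate 9.959 g; beef extract 2.511 g; L-lysine hydrochloride 675.200 mg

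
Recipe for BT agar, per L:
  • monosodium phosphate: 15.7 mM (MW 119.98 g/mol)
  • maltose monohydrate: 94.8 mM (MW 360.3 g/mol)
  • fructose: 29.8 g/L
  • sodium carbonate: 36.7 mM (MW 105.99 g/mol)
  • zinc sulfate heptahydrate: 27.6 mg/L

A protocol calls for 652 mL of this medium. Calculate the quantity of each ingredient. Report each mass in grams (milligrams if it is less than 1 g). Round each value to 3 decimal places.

monosodium phosphate 1.228 g; maltose monohydrate 22.270 g; fructose 19.430 g; sodium carbonate 2.536 g; zinc sulfate heptahydrate 17.995 mg

Working volume: 652 mL = 0.652 L.
monosodium phosphate: 15.7 mmol/L × 119.98 g/mol × 0.652 L ÷ 1000 = 1.228 g
maltose monohydrate: 94.8 mmol/L × 360.3 g/mol × 0.652 L ÷ 1000 = 22.270 g
fructose: 29.8 g/L × 0.652 L = 19.430 g
sodium carbonate: 36.7 mmol/L × 105.99 g/mol × 0.652 L ÷ 1000 = 2.536 g
zinc sulfate heptahydrate: 27.6 mg/L × 0.652 L = 17.995 mg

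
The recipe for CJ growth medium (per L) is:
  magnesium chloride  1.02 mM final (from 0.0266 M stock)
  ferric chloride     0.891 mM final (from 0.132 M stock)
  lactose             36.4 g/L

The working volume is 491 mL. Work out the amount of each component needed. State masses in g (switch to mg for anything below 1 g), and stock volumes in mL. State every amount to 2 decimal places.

Scale factor relative to 1 L: 0.491.
magnesium chloride: dilute stock: 1.02 mM × 491 mL ÷ 26.6 mM = 18.83 mL
ferric chloride: V = C2·V2/C1 = 0.891 mM × 491 mL ÷ 132 mM = 3.31 mL
lactose: 36.4 g/L × 0.491 L = 17.87 g

magnesium chloride 18.83 mL; ferric chloride 3.31 mL; lactose 17.87 g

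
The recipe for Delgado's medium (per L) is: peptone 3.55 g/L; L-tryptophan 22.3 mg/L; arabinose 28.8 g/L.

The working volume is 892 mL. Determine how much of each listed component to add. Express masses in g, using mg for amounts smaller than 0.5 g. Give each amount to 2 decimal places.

peptone 3.17 g; L-tryptophan 19.89 mg; arabinose 25.69 g

Working volume: 892 mL = 0.892 L.
peptone: 3.55 g/L × 0.892 L = 3.17 g
L-tryptophan: 22.3 mg/L × 0.892 L = 19.89 mg
arabinose: 28.8 g/L × 0.892 L = 25.69 g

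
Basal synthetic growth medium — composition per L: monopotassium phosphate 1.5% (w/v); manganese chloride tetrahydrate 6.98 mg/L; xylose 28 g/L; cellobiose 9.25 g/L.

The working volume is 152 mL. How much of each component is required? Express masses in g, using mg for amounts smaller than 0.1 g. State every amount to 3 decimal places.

monopotassium phosphate 2.280 g; manganese chloride tetrahydrate 1.061 mg; xylose 4.256 g; cellobiose 1.406 g

Target volume = 152 mL = 0.152 L.
monopotassium phosphate: 1.5% w/v = 15 g/L → 15 × 0.152 L = 2.280 g
manganese chloride tetrahydrate: 6.98 mg/L × 0.152 L = 1.061 mg
xylose: 28 g/L × 0.152 L = 4.256 g
cellobiose: 9.25 g/L × 0.152 L = 1.406 g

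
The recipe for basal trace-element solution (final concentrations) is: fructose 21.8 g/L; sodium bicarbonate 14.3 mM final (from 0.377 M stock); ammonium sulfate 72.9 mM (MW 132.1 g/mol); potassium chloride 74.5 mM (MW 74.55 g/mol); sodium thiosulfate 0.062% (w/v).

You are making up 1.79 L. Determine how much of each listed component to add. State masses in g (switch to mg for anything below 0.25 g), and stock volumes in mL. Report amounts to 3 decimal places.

Scale factor relative to 1 L: 1.79.
fructose: 21.8 g/L × 1.79 L = 39.022 g
sodium bicarbonate: V = C2·V2/C1 = 14.3 mM × 1790 mL ÷ 377 mM = 67.897 mL
ammonium sulfate: 72.9 mmol/L × 132.1 g/mol × 1.79 L ÷ 1000 = 17.238 g
potassium chloride: 74.5 mmol/L × 74.55 g/mol × 1.79 L ÷ 1000 = 9.942 g
sodium thiosulfate: 0.062% w/v = 0.62 g/L → 0.62 × 1.79 L = 1.110 g

fructose 39.022 g; sodium bicarbonate 67.897 mL; ammonium sulfate 17.238 g; potassium chloride 9.942 g; sodium thiosulfate 1.110 g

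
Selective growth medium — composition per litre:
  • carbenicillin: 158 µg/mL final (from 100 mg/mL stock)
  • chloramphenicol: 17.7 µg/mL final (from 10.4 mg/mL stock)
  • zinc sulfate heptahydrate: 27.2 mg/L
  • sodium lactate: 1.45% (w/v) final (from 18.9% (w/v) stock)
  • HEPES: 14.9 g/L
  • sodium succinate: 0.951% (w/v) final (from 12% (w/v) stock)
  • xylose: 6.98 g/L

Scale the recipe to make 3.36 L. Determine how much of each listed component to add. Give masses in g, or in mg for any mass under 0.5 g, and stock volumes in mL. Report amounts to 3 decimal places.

carbenicillin 5.309 mL; chloramphenicol 5.718 mL; zinc sulfate heptahydrate 91.392 mg; sodium lactate 257.778 mL; HEPES 50.064 g; sodium succinate 266.280 mL; xylose 23.453 g

Working volume: 3.36 L.
carbenicillin: C1V1 = C2V2 → 158 µg/mL × 3360 mL ÷ 100000 µg/mL = 5.309 mL
chloramphenicol: dilute stock: 17.7 µg/mL × 3360 mL ÷ 10400 µg/mL = 5.718 mL
zinc sulfate heptahydrate: 27.2 mg/L × 3.36 L = 91.392 mg
sodium lactate: C1V1 = C2V2 → 1.45% ÷ 18.9% × 3360 mL = 257.778 mL
HEPES: 14.9 g/L × 3.36 L = 50.064 g
sodium succinate: C1V1 = C2V2 → 0.951% ÷ 12% × 3360 mL = 266.280 mL
xylose: 6.98 g/L × 3.36 L = 23.453 g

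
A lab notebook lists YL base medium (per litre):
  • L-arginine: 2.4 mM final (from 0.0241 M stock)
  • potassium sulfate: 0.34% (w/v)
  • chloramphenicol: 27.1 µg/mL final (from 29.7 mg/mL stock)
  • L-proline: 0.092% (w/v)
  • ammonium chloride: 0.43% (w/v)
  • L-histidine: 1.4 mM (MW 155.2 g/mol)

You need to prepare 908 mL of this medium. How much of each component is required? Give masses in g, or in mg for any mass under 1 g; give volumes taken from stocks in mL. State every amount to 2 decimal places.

L-arginine 90.42 mL; potassium sulfate 3.09 g; chloramphenicol 0.83 mL; L-proline 835.36 mg; ammonium chloride 3.90 g; L-histidine 197.29 mg

Target volume = 908 mL = 0.908 L.
L-arginine: V = C2·V2/C1 = 2.4 mM × 908 mL ÷ 24.1 mM = 90.42 mL
potassium sulfate: 0.34% w/v = 3.4 g/L → 3.4 × 0.908 L = 3.09 g
chloramphenicol: C1V1 = C2V2 → 27.1 µg/mL × 908 mL ÷ 29700 µg/mL = 0.83 mL
L-proline: 0.092% w/v = 0.92 g/L → 0.92 × 0.908 L = 0.83536 g = 835.36 mg
ammonium chloride: 0.43% w/v = 4.3 g/L → 4.3 × 0.908 L = 3.90 g
L-histidine: 1.4 mmol/L × 155.2 mg/mmol × 0.908 L = 197.29 mg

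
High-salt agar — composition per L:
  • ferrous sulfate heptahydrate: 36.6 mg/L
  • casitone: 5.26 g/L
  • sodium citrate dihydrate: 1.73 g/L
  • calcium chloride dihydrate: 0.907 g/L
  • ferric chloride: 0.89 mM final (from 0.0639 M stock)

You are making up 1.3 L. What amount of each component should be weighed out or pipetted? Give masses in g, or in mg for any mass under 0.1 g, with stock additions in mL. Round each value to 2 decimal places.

Working volume: 1.3 L.
ferrous sulfate heptahydrate: 36.6 mg/L × 1.3 L = 47.58 mg
casitone: 5.26 g/L × 1.3 L = 6.84 g
sodium citrate dihydrate: 1.73 g/L × 1.3 L = 2.25 g
calcium chloride dihydrate: 0.907 g/L × 1.3 L = 1.18 g
ferric chloride: dilute stock: 0.89 mM × 1300 mL ÷ 63.9 mM = 18.11 mL

ferrous sulfate heptahydrate 47.58 mg; casitone 6.84 g; sodium citrate dihydrate 2.25 g; calcium chloride dihydrate 1.18 g; ferric chloride 18.11 mL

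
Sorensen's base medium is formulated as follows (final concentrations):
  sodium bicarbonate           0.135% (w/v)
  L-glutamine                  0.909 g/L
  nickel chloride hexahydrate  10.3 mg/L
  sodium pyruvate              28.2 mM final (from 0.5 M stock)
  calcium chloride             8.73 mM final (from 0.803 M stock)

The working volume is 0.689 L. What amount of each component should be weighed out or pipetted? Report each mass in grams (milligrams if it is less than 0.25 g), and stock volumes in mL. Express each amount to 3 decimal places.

sodium bicarbonate 0.930 g; L-glutamine 0.626 g; nickel chloride hexahydrate 7.097 mg; sodium pyruvate 38.860 mL; calcium chloride 7.491 mL

Scale factor relative to 1 L: 0.689.
sodium bicarbonate: 0.135% w/v = 1.35 g/L → 1.35 × 0.689 L = 0.930 g
L-glutamine: 0.909 g/L × 0.689 L = 0.626 g
nickel chloride hexahydrate: 10.3 mg/L × 0.689 L = 7.097 mg
sodium pyruvate: V = C2·V2/C1 = 28.2 mM × 689 mL ÷ 500 mM = 38.860 mL
calcium chloride: C1V1 = C2V2 → 8.73 mM × 689 mL ÷ 803 mM = 7.491 mL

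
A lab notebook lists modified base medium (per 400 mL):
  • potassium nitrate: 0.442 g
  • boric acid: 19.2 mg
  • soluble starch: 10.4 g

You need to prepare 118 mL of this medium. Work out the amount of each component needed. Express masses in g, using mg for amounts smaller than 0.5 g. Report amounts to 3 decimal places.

Scale factor = 118 mL / 400 mL = 0.295.
potassium nitrate: 0.442 g × (118 mL / 400 mL) = 0.13039 g = 130.390 mg
boric acid: 19.2 mg × (118 mL / 400 mL) = 5.664 mg
soluble starch: 10.4 g × (118 mL / 400 mL) = 3.068 g

potassium nitrate 130.390 mg; boric acid 5.664 mg; soluble starch 3.068 g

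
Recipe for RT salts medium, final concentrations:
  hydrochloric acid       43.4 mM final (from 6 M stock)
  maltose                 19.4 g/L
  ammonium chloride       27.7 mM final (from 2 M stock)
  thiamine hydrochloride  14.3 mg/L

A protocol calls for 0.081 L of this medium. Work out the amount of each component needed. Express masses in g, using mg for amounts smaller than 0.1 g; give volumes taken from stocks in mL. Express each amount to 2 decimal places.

hydrochloric acid 0.59 mL; maltose 1.57 g; ammonium chloride 1.12 mL; thiamine hydrochloride 1.16 mg

Scale factor relative to 1 L: 0.081.
hydrochloric acid: dilute stock: 43.4 mM × 81 mL ÷ 6000 mM = 0.59 mL
maltose: 19.4 g/L × 0.081 L = 1.57 g
ammonium chloride: V = C2·V2/C1 = 27.7 mM × 81 mL ÷ 2000 mM = 1.12 mL
thiamine hydrochloride: 14.3 mg/L × 0.081 L = 1.16 mg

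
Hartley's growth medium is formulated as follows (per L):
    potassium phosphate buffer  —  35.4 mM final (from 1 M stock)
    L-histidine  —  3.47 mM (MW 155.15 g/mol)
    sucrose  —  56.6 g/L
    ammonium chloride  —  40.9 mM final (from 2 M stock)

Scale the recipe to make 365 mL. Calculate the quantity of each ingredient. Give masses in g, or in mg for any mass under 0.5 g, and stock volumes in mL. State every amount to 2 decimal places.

potassium phosphate buffer 12.92 mL; L-histidine 196.51 mg; sucrose 20.66 g; ammonium chloride 7.46 mL

Target volume = 365 mL = 0.365 L.
potassium phosphate buffer: C1V1 = C2V2 → 35.4 mM × 365 mL ÷ 1000 mM = 12.92 mL
L-histidine: 3.47 mmol/L × 155.15 mg/mmol × 0.365 L = 196.51 mg
sucrose: 56.6 g/L × 0.365 L = 20.66 g
ammonium chloride: V = C2·V2/C1 = 40.9 mM × 365 mL ÷ 2000 mM = 7.46 mL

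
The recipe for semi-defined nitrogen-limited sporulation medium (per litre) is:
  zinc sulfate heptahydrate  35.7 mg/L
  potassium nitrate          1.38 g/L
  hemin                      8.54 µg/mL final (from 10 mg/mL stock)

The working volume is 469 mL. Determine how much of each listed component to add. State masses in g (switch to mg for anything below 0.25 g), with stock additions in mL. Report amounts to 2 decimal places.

Target volume = 469 mL = 0.469 L.
zinc sulfate heptahydrate: 35.7 mg/L × 0.469 L = 16.74 mg
potassium nitrate: 1.38 g/L × 0.469 L = 0.65 g
hemin: C1V1 = C2V2 → 8.54 µg/mL × 469 mL ÷ 10000 µg/mL = 0.40 mL

zinc sulfate heptahydrate 16.74 mg; potassium nitrate 0.65 g; hemin 0.40 mL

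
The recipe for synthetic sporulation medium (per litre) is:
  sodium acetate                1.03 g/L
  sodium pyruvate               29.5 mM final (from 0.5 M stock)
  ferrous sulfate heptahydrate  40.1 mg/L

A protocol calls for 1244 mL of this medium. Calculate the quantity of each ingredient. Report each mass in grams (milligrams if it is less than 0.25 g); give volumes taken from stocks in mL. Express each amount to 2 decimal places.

Target volume = 1244 mL = 1.244 L.
sodium acetate: 1.03 g/L × 1.244 L = 1.28 g
sodium pyruvate: C1V1 = C2V2 → 29.5 mM × 1244 mL ÷ 500 mM = 73.40 mL
ferrous sulfate heptahydrate: 40.1 mg/L × 1.244 L = 49.88 mg

sodium acetate 1.28 g; sodium pyruvate 73.40 mL; ferrous sulfate heptahydrate 49.88 mg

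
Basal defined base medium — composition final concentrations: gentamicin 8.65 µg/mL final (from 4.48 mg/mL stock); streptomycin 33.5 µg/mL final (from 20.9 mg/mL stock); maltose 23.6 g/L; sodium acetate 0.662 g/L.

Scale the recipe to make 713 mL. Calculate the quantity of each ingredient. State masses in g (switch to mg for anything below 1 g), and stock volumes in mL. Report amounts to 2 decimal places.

Working volume: 713 mL = 0.713 L.
gentamicin: dilute stock: 8.65 µg/mL × 713 mL ÷ 4480 µg/mL = 1.38 mL
streptomycin: C1V1 = C2V2 → 33.5 µg/mL × 713 mL ÷ 20900 µg/mL = 1.14 mL
maltose: 23.6 g/L × 0.713 L = 16.83 g
sodium acetate: 0.662 g/L × 0.713 L = 0.472006 g = 472.01 mg

gentamicin 1.38 mL; streptomycin 1.14 mL; maltose 16.83 g; sodium acetate 472.01 mg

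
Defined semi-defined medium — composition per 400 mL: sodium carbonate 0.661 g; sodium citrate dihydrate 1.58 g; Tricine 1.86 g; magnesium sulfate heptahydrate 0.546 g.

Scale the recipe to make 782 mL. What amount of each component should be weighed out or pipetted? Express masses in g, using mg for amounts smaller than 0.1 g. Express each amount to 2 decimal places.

Ratio of target to recipe volume: 782 / 400 = 1.955.
sodium carbonate: 0.661 g × (782 mL / 400 mL) = 1.29 g
sodium citrate dihydrate: 1.58 g × (782 mL / 400 mL) = 3.09 g
Tricine: 1.86 g × (782 mL / 400 mL) = 3.64 g
magnesium sulfate heptahydrate: 0.546 g × (782 mL / 400 mL) = 1.07 g

sodium carbonate 1.29 g; sodium citrate dihydrate 3.09 g; Tricine 3.64 g; magnesium sulfate heptahydrate 1.07 g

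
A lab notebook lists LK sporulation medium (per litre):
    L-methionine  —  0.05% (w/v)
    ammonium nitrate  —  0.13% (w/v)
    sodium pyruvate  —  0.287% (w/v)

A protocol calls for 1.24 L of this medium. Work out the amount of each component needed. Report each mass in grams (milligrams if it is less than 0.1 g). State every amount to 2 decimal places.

L-methionine 0.62 g; ammonium nitrate 1.61 g; sodium pyruvate 3.56 g

Scale factor relative to 1 L: 1.24.
L-methionine: 0.05 g per 100 mL × 1240 mL ÷ 100 = 0.62 g
ammonium nitrate: 0.13 g per 100 mL × 1240 mL ÷ 100 = 1.61 g
sodium pyruvate: 0.287 g per 100 mL × 1240 mL ÷ 100 = 3.56 g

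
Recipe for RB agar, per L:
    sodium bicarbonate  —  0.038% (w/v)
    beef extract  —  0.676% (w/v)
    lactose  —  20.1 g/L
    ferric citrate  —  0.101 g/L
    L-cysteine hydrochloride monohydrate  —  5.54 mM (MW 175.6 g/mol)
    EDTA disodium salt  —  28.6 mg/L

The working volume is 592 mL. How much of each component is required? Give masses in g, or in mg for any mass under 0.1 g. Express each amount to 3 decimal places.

sodium bicarbonate 0.225 g; beef extract 4.002 g; lactose 11.899 g; ferric citrate 59.792 mg; L-cysteine hydrochloride monohydrate 0.576 g; EDTA disodium salt 16.931 mg

Target volume = 592 mL = 0.592 L.
sodium bicarbonate: 0.038% w/v = 0.38 g/L → 0.38 × 0.592 L = 0.225 g
beef extract: 0.676 g per 100 mL × 592 mL ÷ 100 = 4.002 g
lactose: 20.1 g/L × 0.592 L = 11.899 g
ferric citrate: 0.101 g/L × 0.592 L = 0.059792 g = 59.792 mg
L-cysteine hydrochloride monohydrate: 5.54 mmol/L × 175.6 g/mol × 0.592 L ÷ 1000 = 0.576 g
EDTA disodium salt: 28.6 mg/L × 0.592 L = 16.931 mg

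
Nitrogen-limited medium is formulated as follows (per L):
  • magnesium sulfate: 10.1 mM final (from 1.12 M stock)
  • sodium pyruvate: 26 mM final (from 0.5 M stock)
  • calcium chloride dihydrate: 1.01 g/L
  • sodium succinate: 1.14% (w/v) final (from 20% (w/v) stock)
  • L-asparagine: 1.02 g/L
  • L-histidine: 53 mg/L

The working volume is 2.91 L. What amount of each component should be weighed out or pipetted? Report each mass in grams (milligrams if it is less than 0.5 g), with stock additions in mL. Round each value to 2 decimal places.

magnesium sulfate 26.24 mL; sodium pyruvate 151.32 mL; calcium chloride dihydrate 2.94 g; sodium succinate 165.87 mL; L-asparagine 2.97 g; L-histidine 154.23 mg

Scale factor relative to 1 L: 2.91.
magnesium sulfate: V = C2·V2/C1 = 10.1 mM × 2910 mL ÷ 1120 mM = 26.24 mL
sodium pyruvate: dilute stock: 26 mM × 2910 mL ÷ 500 mM = 151.32 mL
calcium chloride dihydrate: 1.01 g/L × 2.91 L = 2.94 g
sodium succinate: C1V1 = C2V2 → 1.14% ÷ 20% × 2910 mL = 165.87 mL
L-asparagine: 1.02 g/L × 2.91 L = 2.97 g
L-histidine: 53 mg/L × 2.91 L = 154.23 mg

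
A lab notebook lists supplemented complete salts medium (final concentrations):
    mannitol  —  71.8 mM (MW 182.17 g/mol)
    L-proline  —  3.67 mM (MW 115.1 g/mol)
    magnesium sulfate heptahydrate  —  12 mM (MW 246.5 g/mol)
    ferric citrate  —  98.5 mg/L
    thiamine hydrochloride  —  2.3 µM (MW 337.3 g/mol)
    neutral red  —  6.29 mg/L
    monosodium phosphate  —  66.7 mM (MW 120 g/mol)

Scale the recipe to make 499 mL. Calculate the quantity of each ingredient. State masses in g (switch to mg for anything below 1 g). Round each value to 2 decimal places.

mannitol 6.53 g; L-proline 210.79 mg; magnesium sulfate heptahydrate 1.48 g; ferric citrate 49.15 mg; thiamine hydrochloride 0.39 mg; neutral red 3.14 mg; monosodium phosphate 3.99 g

Working volume: 499 mL = 0.499 L.
mannitol: 71.8 mmol/L × 182.17 g/mol × 0.499 L ÷ 1000 = 6.53 g
L-proline: 3.67 mmol/L × 115.1 mg/mmol × 0.499 L = 210.79 mg
magnesium sulfate heptahydrate: 12 mmol/L × 246.5 g/mol × 0.499 L ÷ 1000 = 1.48 g
ferric citrate: 98.5 mg/L × 0.499 L = 49.15 mg
thiamine hydrochloride: 2.3 µmol/L × 337.3 g/mol × 0.499 L ÷ 1000 = 0.39 mg
neutral red: 6.29 mg/L × 0.499 L = 3.14 mg
monosodium phosphate: 66.7 mmol/L × 120 g/mol × 0.499 L ÷ 1000 = 3.99 g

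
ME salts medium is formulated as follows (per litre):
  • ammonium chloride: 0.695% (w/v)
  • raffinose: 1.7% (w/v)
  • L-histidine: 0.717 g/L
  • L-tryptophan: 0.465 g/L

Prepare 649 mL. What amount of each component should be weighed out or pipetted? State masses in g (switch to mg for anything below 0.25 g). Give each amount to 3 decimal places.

Working volume: 649 mL = 0.649 L.
ammonium chloride: 0.695 g per 100 mL × 649 mL ÷ 100 = 4.511 g
raffinose: 1.7% w/v = 17 g/L → 17 × 0.649 L = 11.033 g
L-histidine: 0.717 g/L × 0.649 L = 0.465 g
L-tryptophan: 0.465 g/L × 0.649 L = 0.302 g

ammonium chloride 4.511 g; raffinose 11.033 g; L-histidine 0.465 g; L-tryptophan 0.302 g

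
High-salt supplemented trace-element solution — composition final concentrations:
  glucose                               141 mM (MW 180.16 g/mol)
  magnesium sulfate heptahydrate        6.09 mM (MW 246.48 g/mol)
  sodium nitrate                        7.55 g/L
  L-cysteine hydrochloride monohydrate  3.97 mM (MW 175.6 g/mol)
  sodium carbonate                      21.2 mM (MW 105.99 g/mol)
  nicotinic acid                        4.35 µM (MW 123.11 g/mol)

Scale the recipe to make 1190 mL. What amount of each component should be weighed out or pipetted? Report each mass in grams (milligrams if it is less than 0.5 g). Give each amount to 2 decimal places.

Scale factor relative to 1 L: 1.19.
glucose: 141 mmol/L × 180.16 g/mol × 1.19 L ÷ 1000 = 30.23 g
magnesium sulfate heptahydrate: 6.09 mmol/L × 246.48 g/mol × 1.19 L ÷ 1000 = 1.79 g
sodium nitrate: 7.55 g/L × 1.19 L = 8.98 g
L-cysteine hydrochloride monohydrate: 3.97 mmol/L × 175.6 g/mol × 1.19 L ÷ 1000 = 0.83 g
sodium carbonate: 21.2 mmol/L × 105.99 g/mol × 1.19 L ÷ 1000 = 2.67 g
nicotinic acid: 4.35 µmol/L × 123.11 g/mol × 1.19 L ÷ 1000 = 0.64 mg

glucose 30.23 g; magnesium sulfate heptahydrate 1.79 g; sodium nitrate 8.98 g; L-cysteine hydrochloride monohydrate 0.83 g; sodium carbonate 2.67 g; nicotinic acid 0.64 mg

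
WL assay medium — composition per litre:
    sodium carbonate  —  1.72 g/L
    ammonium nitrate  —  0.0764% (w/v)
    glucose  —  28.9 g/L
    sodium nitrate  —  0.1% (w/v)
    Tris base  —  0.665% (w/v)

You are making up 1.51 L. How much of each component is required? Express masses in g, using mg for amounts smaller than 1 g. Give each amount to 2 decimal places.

sodium carbonate 2.60 g; ammonium nitrate 1.15 g; glucose 43.64 g; sodium nitrate 1.51 g; Tris base 10.04 g

Scale factor relative to 1 L: 1.51.
sodium carbonate: 1.72 g/L × 1.51 L = 2.60 g
ammonium nitrate: 0.0764 g per 100 mL × 1510 mL ÷ 100 = 1.15 g
glucose: 28.9 g/L × 1.51 L = 43.64 g
sodium nitrate: 0.1% w/v = 1 g/L → 1 × 1.51 L = 1.51 g
Tris base: 0.665% w/v = 6.65 g/L → 6.65 × 1.51 L = 10.04 g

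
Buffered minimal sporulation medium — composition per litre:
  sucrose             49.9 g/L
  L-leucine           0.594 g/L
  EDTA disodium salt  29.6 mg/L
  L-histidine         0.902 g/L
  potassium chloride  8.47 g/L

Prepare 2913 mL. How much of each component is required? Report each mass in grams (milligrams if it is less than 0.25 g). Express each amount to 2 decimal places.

sucrose 145.36 g; L-leucine 1.73 g; EDTA disodium salt 86.22 mg; L-histidine 2.63 g; potassium chloride 24.67 g

Working volume: 2913 mL = 2.913 L.
sucrose: 49.9 g/L × 2.913 L = 145.36 g
L-leucine: 0.594 g/L × 2.913 L = 1.73 g
EDTA disodium salt: 29.6 mg/L × 2.913 L = 86.22 mg
L-histidine: 0.902 g/L × 2.913 L = 2.63 g
potassium chloride: 8.47 g/L × 2.913 L = 24.67 g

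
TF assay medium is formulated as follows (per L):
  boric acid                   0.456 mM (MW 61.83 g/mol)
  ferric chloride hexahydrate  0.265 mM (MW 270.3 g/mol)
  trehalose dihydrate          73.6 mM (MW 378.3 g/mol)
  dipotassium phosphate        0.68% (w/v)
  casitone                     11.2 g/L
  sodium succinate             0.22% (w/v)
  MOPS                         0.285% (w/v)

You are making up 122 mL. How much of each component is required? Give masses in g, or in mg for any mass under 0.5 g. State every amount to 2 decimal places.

Scale factor relative to 1 L: 0.122.
boric acid: 0.456 mmol/L × 61.83 mg/mmol × 0.122 L = 3.44 mg
ferric chloride hexahydrate: 0.265 mmol/L × 270.3 mg/mmol × 0.122 L = 8.74 mg
trehalose dihydrate: 73.6 mmol/L × 378.3 g/mol × 0.122 L ÷ 1000 = 3.40 g
dipotassium phosphate: 0.68% w/v = 6.8 g/L → 6.8 × 0.122 L = 0.83 g
casitone: 11.2 g/L × 0.122 L = 1.37 g
sodium succinate: 0.22% w/v = 2.2 g/L → 2.2 × 0.122 L = 0.2684 g = 268.40 mg
MOPS: 0.285% w/v = 2.85 g/L → 2.85 × 0.122 L = 0.3477 g = 347.70 mg

boric acid 3.44 mg; ferric chloride hexahydrate 8.74 mg; trehalose dihydrate 3.40 g; dipotassium phosphate 0.83 g; casitone 1.37 g; sodium succinate 268.40 mg; MOPS 347.70 mg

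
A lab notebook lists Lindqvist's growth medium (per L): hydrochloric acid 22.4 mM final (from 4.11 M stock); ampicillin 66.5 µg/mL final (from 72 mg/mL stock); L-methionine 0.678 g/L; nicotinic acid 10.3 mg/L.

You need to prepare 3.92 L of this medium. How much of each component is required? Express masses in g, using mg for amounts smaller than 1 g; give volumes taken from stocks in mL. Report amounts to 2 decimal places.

hydrochloric acid 21.36 mL; ampicillin 3.62 mL; L-methionine 2.66 g; nicotinic acid 40.38 mg

Working volume: 3.92 L.
hydrochloric acid: dilute stock: 22.4 mM × 3920 mL ÷ 4110 mM = 21.36 mL
ampicillin: dilute stock: 66.5 µg/mL × 3920 mL ÷ 72000 µg/mL = 3.62 mL
L-methionine: 0.678 g/L × 3.92 L = 2.66 g
nicotinic acid: 10.3 mg/L × 3.92 L = 40.38 mg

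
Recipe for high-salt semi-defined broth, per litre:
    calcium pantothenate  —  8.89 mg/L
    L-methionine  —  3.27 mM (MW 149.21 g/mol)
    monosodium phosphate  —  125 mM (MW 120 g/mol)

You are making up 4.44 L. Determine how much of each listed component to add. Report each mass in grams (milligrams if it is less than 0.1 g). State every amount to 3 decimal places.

Scale factor relative to 1 L: 4.44.
calcium pantothenate: 8.89 mg/L × 4.44 L = 39.472 mg
L-methionine: 3.27 mmol/L × 149.21 g/mol × 4.44 L ÷ 1000 = 2.166 g
monosodium phosphate: 125 mmol/L × 120 g/mol × 4.44 L ÷ 1000 = 66.600 g

calcium pantothenate 39.472 mg; L-methionine 2.166 g; monosodium phosphate 66.600 g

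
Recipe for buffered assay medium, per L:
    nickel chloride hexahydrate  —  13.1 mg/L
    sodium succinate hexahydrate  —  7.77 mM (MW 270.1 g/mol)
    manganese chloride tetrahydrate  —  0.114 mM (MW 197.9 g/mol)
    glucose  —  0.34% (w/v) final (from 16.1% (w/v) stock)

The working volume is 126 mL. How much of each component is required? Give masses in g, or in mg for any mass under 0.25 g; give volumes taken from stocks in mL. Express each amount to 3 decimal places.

nickel chloride hexahydrate 1.651 mg; sodium succinate hexahydrate 0.264 g; manganese chloride tetrahydrate 2.843 mg; glucose 2.661 mL

Target volume = 126 mL = 0.126 L.
nickel chloride hexahydrate: 13.1 mg/L × 0.126 L = 1.651 mg
sodium succinate hexahydrate: 7.77 mmol/L × 270.1 g/mol × 0.126 L ÷ 1000 = 0.264 g
manganese chloride tetrahydrate: 0.114 mmol/L × 197.9 mg/mmol × 0.126 L = 2.843 mg
glucose: V = C2·V2/C1 = 0.34% ÷ 16.1% × 126 mL = 2.661 mL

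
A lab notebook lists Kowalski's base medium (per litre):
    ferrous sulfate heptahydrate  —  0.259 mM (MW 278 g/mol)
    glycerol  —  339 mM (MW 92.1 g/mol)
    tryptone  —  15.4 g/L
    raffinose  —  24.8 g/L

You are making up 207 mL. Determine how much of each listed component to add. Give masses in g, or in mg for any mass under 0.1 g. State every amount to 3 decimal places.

ferrous sulfate heptahydrate 14.904 mg; glycerol 6.463 g; tryptone 3.188 g; raffinose 5.134 g

Scale factor relative to 1 L: 0.207.
ferrous sulfate heptahydrate: 0.259 mmol/L × 278 mg/mmol × 0.207 L = 14.904 mg
glycerol: 339 mmol/L × 92.1 g/mol × 0.207 L ÷ 1000 = 6.463 g
tryptone: 15.4 g/L × 0.207 L = 3.188 g
raffinose: 24.8 g/L × 0.207 L = 5.134 g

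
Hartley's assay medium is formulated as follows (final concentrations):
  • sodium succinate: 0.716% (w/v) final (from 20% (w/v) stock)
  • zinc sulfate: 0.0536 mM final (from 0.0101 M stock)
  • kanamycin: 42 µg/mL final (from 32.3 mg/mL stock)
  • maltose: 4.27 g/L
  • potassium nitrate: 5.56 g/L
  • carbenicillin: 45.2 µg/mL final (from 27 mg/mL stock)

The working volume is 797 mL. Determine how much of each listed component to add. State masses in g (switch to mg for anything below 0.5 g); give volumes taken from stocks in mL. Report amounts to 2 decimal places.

sodium succinate 28.53 mL; zinc sulfate 4.23 mL; kanamycin 1.04 mL; maltose 3.40 g; potassium nitrate 4.43 g; carbenicillin 1.33 mL

Working volume: 797 mL = 0.797 L.
sodium succinate: dilute stock: 0.716% ÷ 20% × 797 mL = 28.53 mL
zinc sulfate: dilute stock: 0.0536 mM × 797 mL ÷ 10.1 mM = 4.23 mL
kanamycin: dilute stock: 42 µg/mL × 797 mL ÷ 32300 µg/mL = 1.04 mL
maltose: 4.27 g/L × 0.797 L = 3.40 g
potassium nitrate: 5.56 g/L × 0.797 L = 4.43 g
carbenicillin: dilute stock: 45.2 µg/mL × 797 mL ÷ 27000 µg/mL = 1.33 mL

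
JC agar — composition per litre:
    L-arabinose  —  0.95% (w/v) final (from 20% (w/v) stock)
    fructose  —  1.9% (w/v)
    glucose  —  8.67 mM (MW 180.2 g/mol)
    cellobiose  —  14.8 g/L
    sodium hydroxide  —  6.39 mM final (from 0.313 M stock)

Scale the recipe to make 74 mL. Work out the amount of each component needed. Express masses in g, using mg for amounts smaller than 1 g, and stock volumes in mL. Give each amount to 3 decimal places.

L-arabinose 3.515 mL; fructose 1.406 g; glucose 115.613 mg; cellobiose 1.095 g; sodium hydroxide 1.511 mL

Scale factor relative to 1 L: 0.074.
L-arabinose: C1V1 = C2V2 → 0.95% ÷ 20% × 74 mL = 3.515 mL
fructose: 1.9 g per 100 mL × 74 mL ÷ 100 = 1.406 g
glucose: 8.67 mmol/L × 180.2 mg/mmol × 0.074 L = 115.613 mg
cellobiose: 14.8 g/L × 0.074 L = 1.095 g
sodium hydroxide: V = C2·V2/C1 = 6.39 mM × 74 mL ÷ 313 mM = 1.511 mL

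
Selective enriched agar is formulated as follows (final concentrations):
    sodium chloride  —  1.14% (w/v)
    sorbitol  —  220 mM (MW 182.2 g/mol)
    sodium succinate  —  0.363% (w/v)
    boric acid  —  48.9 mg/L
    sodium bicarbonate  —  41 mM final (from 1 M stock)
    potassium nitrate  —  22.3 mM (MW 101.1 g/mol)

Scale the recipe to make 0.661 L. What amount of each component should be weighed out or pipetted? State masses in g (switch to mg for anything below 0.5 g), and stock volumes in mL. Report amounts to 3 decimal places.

Working volume: 0.661 L.
sodium chloride: 1.14% w/v = 11.4 g/L → 11.4 × 0.661 L = 7.535 g
sorbitol: 220 mmol/L × 182.2 g/mol × 0.661 L ÷ 1000 = 26.496 g
sodium succinate: 0.363% w/v = 3.63 g/L → 3.63 × 0.661 L = 2.399 g
boric acid: 48.9 mg/L × 0.661 L = 32.323 mg
sodium bicarbonate: V = C2·V2/C1 = 41 mM × 661 mL ÷ 1000 mM = 27.101 mL
potassium nitrate: 22.3 mmol/L × 101.1 g/mol × 0.661 L ÷ 1000 = 1.490 g

sodium chloride 7.535 g; sorbitol 26.496 g; sodium succinate 2.399 g; boric acid 32.323 mg; sodium bicarbonate 27.101 mL; potassium nitrate 1.490 g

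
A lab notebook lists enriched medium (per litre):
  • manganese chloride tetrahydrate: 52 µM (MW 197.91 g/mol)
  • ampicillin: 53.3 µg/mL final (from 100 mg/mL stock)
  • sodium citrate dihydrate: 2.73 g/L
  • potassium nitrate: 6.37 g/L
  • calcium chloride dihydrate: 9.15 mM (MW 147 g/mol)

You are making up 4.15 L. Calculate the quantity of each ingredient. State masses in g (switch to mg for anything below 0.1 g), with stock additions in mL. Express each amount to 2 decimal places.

Scale factor relative to 1 L: 4.15.
manganese chloride tetrahydrate: 52 µmol/L × 197.91 g/mol × 4.15 L ÷ 1000 = 42.71 mg
ampicillin: dilute stock: 53.3 µg/mL × 4150 mL ÷ 100000 µg/mL = 2.21 mL
sodium citrate dihydrate: 2.73 g/L × 4.15 L = 11.33 g
potassium nitrate: 6.37 g/L × 4.15 L = 26.44 g
calcium chloride dihydrate: 9.15 mmol/L × 147 g/mol × 4.15 L ÷ 1000 = 5.58 g

manganese chloride tetrahydrate 42.71 mg; ampicillin 2.21 mL; sodium citrate dihydrate 11.33 g; potassium nitrate 26.44 g; calcium chloride dihydrate 5.58 g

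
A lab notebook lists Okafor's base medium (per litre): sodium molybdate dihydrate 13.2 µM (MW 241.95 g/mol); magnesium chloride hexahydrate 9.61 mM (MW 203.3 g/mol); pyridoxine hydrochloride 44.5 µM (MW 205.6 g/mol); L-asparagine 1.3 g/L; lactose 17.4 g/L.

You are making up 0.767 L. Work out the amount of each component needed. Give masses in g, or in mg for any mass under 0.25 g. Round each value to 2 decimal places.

sodium molybdate dihydrate 2.45 mg; magnesium chloride hexahydrate 1.50 g; pyridoxine hydrochloride 7.02 mg; L-asparagine 1.00 g; lactose 13.35 g

Working volume: 0.767 L.
sodium molybdate dihydrate: 13.2 µmol/L × 241.95 g/mol × 0.767 L ÷ 1000 = 2.45 mg
magnesium chloride hexahydrate: 9.61 mmol/L × 203.3 g/mol × 0.767 L ÷ 1000 = 1.50 g
pyridoxine hydrochloride: 44.5 µmol/L × 205.6 g/mol × 0.767 L ÷ 1000 = 7.02 mg
L-asparagine: 1.3 g/L × 0.767 L = 1.00 g
lactose: 17.4 g/L × 0.767 L = 13.35 g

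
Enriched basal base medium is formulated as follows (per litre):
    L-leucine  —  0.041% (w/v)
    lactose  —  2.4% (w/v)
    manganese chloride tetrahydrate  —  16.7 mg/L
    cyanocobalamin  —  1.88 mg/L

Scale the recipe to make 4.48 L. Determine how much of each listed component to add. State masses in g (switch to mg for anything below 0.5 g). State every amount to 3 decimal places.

L-leucine 1.837 g; lactose 107.520 g; manganese chloride tetrahydrate 74.816 mg; cyanocobalamin 8.422 mg

Scale factor relative to 1 L: 4.48.
L-leucine: 0.041% w/v = 0.41 g/L → 0.41 × 4.48 L = 1.837 g
lactose: 2.4% w/v = 24 g/L → 24 × 4.48 L = 107.520 g
manganese chloride tetrahydrate: 16.7 mg/L × 4.48 L = 74.816 mg
cyanocobalamin: 1.88 mg/L × 4.48 L = 8.422 mg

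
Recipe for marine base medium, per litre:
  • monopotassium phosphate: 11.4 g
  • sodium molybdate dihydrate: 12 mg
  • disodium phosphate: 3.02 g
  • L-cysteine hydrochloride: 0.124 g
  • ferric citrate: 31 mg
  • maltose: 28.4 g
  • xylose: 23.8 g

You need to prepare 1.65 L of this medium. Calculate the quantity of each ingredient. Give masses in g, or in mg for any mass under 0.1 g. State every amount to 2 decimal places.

Ratio of target to recipe volume: 1650 / 1000 = 1.65.
monopotassium phosphate: 11.4 g × (1650 mL / 1000 mL) = 18.81 g
sodium molybdate dihydrate: 12 mg × (1650 mL / 1000 mL) = 19.80 mg
disodium phosphate: 3.02 g × (1650 mL / 1000 mL) = 4.98 g
L-cysteine hydrochloride: 0.124 g × (1650 mL / 1000 mL) = 0.20 g
ferric citrate: 31 mg × (1650 mL / 1000 mL) = 51.15 mg
maltose: 28.4 g × (1650 mL / 1000 mL) = 46.86 g
xylose: 23.8 g × (1650 mL / 1000 mL) = 39.27 g

monopotassium phosphate 18.81 g; sodium molybdate dihydrate 19.80 mg; disodium phosphate 4.98 g; L-cysteine hydrochloride 0.20 g; ferric citrate 51.15 mg; maltose 46.86 g; xylose 39.27 g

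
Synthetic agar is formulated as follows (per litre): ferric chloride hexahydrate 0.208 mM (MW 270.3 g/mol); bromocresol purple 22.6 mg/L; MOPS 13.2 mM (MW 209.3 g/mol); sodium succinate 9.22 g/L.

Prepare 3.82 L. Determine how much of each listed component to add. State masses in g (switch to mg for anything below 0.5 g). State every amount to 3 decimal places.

Working volume: 3.82 L.
ferric chloride hexahydrate: 0.208 mmol/L × 270.3 mg/mmol × 3.82 L = 214.770 mg
bromocresol purple: 22.6 mg/L × 3.82 L = 86.332 mg
MOPS: 13.2 mmol/L × 209.3 g/mol × 3.82 L ÷ 1000 = 10.554 g
sodium succinate: 9.22 g/L × 3.82 L = 35.220 g

ferric chloride hexahydrate 214.770 mg; bromocresol purple 86.332 mg; MOPS 10.554 g; sodium succinate 35.220 g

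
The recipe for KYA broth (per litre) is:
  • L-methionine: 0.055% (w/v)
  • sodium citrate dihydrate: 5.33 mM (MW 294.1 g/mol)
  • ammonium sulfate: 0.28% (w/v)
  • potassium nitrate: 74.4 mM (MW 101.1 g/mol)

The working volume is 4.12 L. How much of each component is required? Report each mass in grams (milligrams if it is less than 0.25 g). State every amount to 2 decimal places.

L-methionine 2.27 g; sodium citrate dihydrate 6.46 g; ammonium sulfate 11.54 g; potassium nitrate 30.99 g

Scale factor relative to 1 L: 4.12.
L-methionine: 0.055% w/v = 0.55 g/L → 0.55 × 4.12 L = 2.27 g
sodium citrate dihydrate: 5.33 mmol/L × 294.1 g/mol × 4.12 L ÷ 1000 = 6.46 g
ammonium sulfate: 0.28 g per 100 mL × 4120 mL ÷ 100 = 11.54 g
potassium nitrate: 74.4 mmol/L × 101.1 g/mol × 4.12 L ÷ 1000 = 30.99 g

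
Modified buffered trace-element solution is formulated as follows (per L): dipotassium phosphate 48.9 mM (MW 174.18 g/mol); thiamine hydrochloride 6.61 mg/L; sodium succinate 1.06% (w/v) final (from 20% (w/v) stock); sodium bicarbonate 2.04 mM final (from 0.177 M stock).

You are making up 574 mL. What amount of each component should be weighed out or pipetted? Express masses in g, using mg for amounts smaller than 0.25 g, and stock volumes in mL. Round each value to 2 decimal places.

Scale factor relative to 1 L: 0.574.
dipotassium phosphate: 48.9 mmol/L × 174.18 g/mol × 0.574 L ÷ 1000 = 4.89 g
thiamine hydrochloride: 6.61 mg/L × 0.574 L = 3.79 mg
sodium succinate: dilute stock: 1.06% ÷ 20% × 574 mL = 30.42 mL
sodium bicarbonate: C1V1 = C2V2 → 2.04 mM × 574 mL ÷ 177 mM = 6.62 mL

dipotassium phosphate 4.89 g; thiamine hydrochloride 3.79 mg; sodium succinate 30.42 mL; sodium bicarbonate 6.62 mL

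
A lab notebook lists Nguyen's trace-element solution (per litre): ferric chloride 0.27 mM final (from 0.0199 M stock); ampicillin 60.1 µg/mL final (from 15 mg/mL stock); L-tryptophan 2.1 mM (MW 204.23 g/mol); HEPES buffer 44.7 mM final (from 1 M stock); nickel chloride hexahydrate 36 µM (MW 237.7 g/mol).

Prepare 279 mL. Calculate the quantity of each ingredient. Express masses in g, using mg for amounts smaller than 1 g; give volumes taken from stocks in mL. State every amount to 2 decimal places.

Target volume = 279 mL = 0.279 L.
ferric chloride: C1V1 = C2V2 → 0.27 mM × 279 mL ÷ 19.9 mM = 3.79 mL
ampicillin: V = C2·V2/C1 = 60.1 µg/mL × 279 mL ÷ 15000 µg/mL = 1.12 mL
L-tryptophan: 2.1 mmol/L × 204.23 mg/mmol × 0.279 L = 119.66 mg
HEPES buffer: V = C2·V2/C1 = 44.7 mM × 279 mL ÷ 1000 mM = 12.47 mL
nickel chloride hexahydrate: 36 µmol/L × 237.7 g/mol × 0.279 L ÷ 1000 = 2.39 mg

ferric chloride 3.79 mL; ampicillin 1.12 mL; L-tryptophan 119.66 mg; HEPES buffer 12.47 mL; nickel chloride hexahydrate 2.39 mg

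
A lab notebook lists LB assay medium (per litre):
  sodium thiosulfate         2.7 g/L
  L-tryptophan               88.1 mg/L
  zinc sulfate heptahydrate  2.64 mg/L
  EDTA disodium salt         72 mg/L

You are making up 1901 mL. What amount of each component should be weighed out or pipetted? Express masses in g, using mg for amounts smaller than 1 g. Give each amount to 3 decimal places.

Working volume: 1901 mL = 1.901 L.
sodium thiosulfate: 2.7 g/L × 1.901 L = 5.133 g
L-tryptophan: 88.1 mg/L × 1.901 L = 167.478 mg
zinc sulfate heptahydrate: 2.64 mg/L × 1.901 L = 5.019 mg
EDTA disodium salt: 72 mg/L × 1.901 L = 136.872 mg

sodium thiosulfate 5.133 g; L-tryptophan 167.478 mg; zinc sulfate heptahydrate 5.019 mg; EDTA disodium salt 136.872 mg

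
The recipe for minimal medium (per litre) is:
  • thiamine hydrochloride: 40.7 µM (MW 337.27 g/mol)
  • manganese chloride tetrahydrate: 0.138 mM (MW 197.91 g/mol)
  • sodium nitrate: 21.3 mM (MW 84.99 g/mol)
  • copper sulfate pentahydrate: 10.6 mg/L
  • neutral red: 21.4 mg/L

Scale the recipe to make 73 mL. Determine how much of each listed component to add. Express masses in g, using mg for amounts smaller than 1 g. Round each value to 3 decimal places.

thiamine hydrochloride 1.002 mg; manganese chloride tetrahydrate 1.994 mg; sodium nitrate 132.151 mg; copper sulfate pentahydrate 0.774 mg; neutral red 1.562 mg

Working volume: 73 mL = 0.073 L.
thiamine hydrochloride: 40.7 µmol/L × 337.27 g/mol × 0.073 L ÷ 1000 = 1.002 mg
manganese chloride tetrahydrate: 0.138 mmol/L × 197.91 mg/mmol × 0.073 L = 1.994 mg
sodium nitrate: 21.3 mmol/L × 84.99 mg/mmol × 0.073 L = 132.151 mg
copper sulfate pentahydrate: 10.6 mg/L × 0.073 L = 0.774 mg
neutral red: 21.4 mg/L × 0.073 L = 1.562 mg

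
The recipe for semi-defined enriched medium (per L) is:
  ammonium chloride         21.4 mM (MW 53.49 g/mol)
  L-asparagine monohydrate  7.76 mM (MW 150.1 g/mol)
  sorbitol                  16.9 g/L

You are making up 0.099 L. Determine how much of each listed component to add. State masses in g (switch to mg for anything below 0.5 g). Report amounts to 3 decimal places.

Working volume: 0.099 L.
ammonium chloride: 21.4 mmol/L × 53.49 mg/mmol × 0.099 L = 113.324 mg
L-asparagine monohydrate: 7.76 mmol/L × 150.1 mg/mmol × 0.099 L = 115.313 mg
sorbitol: 16.9 g/L × 0.099 L = 1.673 g

ammonium chloride 113.324 mg; L-asparagine monohydrate 115.313 mg; sorbitol 1.673 g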